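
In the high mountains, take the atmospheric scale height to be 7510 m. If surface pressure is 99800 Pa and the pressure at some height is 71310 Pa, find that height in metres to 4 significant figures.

Invert the barometric formula: z = H ln(P₀/P).
P₀/P = 99800/71310 = 1.3995; ln(1.3995) = 0.33612.
z = 7510.0 × 0.33612 = 2524.3 m.

z ≈ 2524 m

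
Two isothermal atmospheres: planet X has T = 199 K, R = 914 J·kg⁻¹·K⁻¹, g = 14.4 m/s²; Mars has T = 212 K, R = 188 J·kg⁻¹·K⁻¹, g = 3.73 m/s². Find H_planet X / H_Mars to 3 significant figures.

H = RT/g for each body.
H_planet X = 914 × 199 / 14.4 = 12631 m.
H_Mars = 188 × 212 / 3.73 = 10685 m.
H_planet X/H_Mars = 12631/10685 = 1.1821.

H_planet X/H_Mars ≈ 1.18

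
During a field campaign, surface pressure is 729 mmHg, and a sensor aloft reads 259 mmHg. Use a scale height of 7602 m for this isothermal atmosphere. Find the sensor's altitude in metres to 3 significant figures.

z ≈ 7870 m

Invert the barometric formula: z = H ln(P₀/P).
P₀/P = 729/259 = 2.8147; ln(2.8147) = 1.0349.
z = 7602.0 × 1.0349 = 7867.3 m.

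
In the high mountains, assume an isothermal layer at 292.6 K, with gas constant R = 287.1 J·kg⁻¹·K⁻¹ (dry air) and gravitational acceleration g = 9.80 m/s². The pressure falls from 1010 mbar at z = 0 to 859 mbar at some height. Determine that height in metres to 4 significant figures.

z ≈ 1388 m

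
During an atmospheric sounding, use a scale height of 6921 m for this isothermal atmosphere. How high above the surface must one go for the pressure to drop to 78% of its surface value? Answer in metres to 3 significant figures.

z ≈ 1720 m

Set P/P₀ = exp(−z/H) = 0.78, so z = −H ln(0.78).
−ln(0.78) = 0.24846; z = 6921.0 × 0.24846 = 1719.6 m.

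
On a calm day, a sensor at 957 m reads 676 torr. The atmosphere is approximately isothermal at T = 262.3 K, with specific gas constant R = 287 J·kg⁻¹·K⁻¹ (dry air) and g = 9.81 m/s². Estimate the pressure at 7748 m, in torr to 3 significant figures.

P ≈ 279 torr

Scale height: H = RT/g = 287 × 262.3 / 9.81 = 7673.8 m.
Between two levels, P₂ = P₁ exp(−Δz/H) with Δz = z₂ − z₁.
Δz = 7748.0 − 957.00 = 6791.0 m; Δz/H = 6791.0/7673.8 = 0.88496.
P₂ = 676 × exp(−0.88496) = 676 × 0.41273 = 279.01 torr.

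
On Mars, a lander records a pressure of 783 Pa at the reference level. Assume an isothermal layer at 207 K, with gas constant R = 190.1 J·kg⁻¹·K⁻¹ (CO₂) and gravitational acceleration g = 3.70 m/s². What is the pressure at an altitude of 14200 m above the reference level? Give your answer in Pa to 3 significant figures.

P ≈ 206 Pa

Scale height: H = RT/g = 190.1 × 207 / 3.70 = 10635 m.
Barometric formula: P = P₀ exp(−z/H).
z/H = 14200/10635 = 1.3352; exp(−1.3352) = 0.26311.
P = 783 × 0.26311 = 206.02 Pa.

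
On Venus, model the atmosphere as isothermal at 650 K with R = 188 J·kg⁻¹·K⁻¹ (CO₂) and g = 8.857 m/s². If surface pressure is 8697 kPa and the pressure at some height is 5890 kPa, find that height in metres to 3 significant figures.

Scale height: H = RT/g = 188 × 650 / 8.857 = 13797 m.
Invert the barometric formula: z = H ln(P₀/P).
P₀/P = 8697/5890 = 1.4766; ln(1.4766) = 0.38974.
z = 13797 × 0.38974 = 5377.2 m.

z ≈ 5380 m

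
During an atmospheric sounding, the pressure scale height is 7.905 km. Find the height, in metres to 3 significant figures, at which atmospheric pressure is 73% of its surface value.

Set P/P₀ = exp(−z/H) = 0.73, so z = −H ln(0.73).
−ln(0.73) = 0.31471; z = 7905.0 × 0.31471 = 2487.8 m.

z ≈ 2490 m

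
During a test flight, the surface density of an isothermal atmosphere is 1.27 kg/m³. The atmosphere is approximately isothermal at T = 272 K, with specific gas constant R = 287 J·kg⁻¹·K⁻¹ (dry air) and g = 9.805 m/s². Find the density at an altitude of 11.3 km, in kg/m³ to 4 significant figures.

ρ ≈ 0.3072 kg/m³

Scale height: H = RT/g = 287 × 272 / 9.805 = 7961.7 m.
In an isothermal atmosphere, density decays like pressure: ρ = ρ₀ exp(−z/H).
z/H = 11300/7961.7 = 1.4193; exp(−1.4193) = 0.24188.
ρ = 1.27 × 0.24188 = 0.30719 kg/m³.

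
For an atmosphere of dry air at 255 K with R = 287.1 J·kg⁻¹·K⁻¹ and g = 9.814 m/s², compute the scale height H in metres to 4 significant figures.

The scale height of an isothermal atmosphere is H = RT/g.
H = 287.1 × 255 / 9.814 = 73210/9.814 = 7459.8 m.

H ≈ 7460 m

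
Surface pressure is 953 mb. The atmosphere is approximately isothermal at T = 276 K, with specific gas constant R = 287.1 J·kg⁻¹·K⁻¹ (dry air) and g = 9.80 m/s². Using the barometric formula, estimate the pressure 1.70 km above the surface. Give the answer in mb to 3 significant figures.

Scale height: H = RT/g = 287.1 × 276 / 9.80 = 8085.7 m.
Barometric formula: P = P₀ exp(−z/H).
z/H = 1700.0/8085.7 = 0.21025; exp(−0.21025) = 0.81038.
P = 953 × 0.81038 = 772.29 mb.

P ≈ 772 mb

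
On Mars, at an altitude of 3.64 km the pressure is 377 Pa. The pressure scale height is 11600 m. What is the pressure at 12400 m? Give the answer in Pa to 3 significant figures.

Between two levels, P₂ = P₁ exp(−Δz/H) with Δz = z₂ − z₁.
Δz = 12400 − 3640.0 = 8760.0 m; Δz/H = 8760.0/11600 = 0.75517.
P₂ = 377 × exp(−0.75517) = 377 × 0.46993 = 177.16 Pa.

P ≈ 177 Pa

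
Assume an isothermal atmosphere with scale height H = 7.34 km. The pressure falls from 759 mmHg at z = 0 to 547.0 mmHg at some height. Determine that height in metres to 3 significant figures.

z ≈ 2400 m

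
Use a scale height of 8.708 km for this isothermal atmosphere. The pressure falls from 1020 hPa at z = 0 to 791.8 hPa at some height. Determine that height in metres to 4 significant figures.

Invert the barometric formula: z = H ln(P₀/P).
P₀/P = 1020/791.8 = 1.2882; ln(1.2882) = 0.25325.
z = 8708.0 × 0.25325 = 2205.3 m.

z ≈ 2205 m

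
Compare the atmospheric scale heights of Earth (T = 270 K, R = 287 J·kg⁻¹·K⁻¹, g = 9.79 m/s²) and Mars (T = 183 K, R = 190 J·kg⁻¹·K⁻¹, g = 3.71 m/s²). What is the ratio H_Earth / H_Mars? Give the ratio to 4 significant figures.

H_Earth/H_Mars ≈ 0.8446

H = RT/g for each body.
H_Earth = 287 × 270 / 9.79 = 7915.2 m.
H_Mars = 190 × 183 / 3.71 = 9372.0 m.
H_Earth/H_Mars = 7915.2/9372.0 = 0.84456.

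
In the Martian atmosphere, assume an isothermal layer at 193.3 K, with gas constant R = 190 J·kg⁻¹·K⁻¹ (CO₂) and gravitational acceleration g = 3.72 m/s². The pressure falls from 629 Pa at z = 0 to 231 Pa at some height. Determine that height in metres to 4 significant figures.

z ≈ 9890 m

Scale height: H = RT/g = 190 × 193.3 / 3.72 = 9872.8 m.
Invert the barometric formula: z = H ln(P₀/P).
P₀/P = 629/231 = 2.7229; ln(2.7229) = 1.0017.
z = 9872.8 × 1.0017 = 9889.6 m.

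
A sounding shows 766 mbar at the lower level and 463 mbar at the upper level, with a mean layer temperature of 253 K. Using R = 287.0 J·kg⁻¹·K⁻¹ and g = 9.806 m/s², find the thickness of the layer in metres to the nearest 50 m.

Δz ≈ 3750 m

Hypsometric equation: Δz = (R T̄/g) ln(P₁/P₂).
R T̄/g = 287.0 × 253 / 9.806 = 7404.8 m.
ln(766/463) = ln(1.6544) = 0.50344.
Δz = 7404.8 × 0.50344 = 3727.9 m.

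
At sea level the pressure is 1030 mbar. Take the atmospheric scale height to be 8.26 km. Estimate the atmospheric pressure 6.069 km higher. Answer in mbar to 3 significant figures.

P ≈ 494 mbar

Barometric formula: P = P₀ exp(−z/H).
z/H = 6069.0/8260.0 = 0.73475; exp(−0.73475) = 0.47963.
P = 1030 × 0.47963 = 494.02 mbar.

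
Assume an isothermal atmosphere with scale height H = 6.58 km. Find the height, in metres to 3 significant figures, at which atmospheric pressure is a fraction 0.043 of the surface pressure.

z ≈ 20700 m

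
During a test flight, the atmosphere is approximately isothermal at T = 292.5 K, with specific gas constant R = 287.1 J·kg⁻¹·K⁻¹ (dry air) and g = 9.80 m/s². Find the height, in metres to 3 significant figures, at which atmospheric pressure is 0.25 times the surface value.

z ≈ 11900 m

Scale height: H = RT/g = 287.1 × 292.5 / 9.80 = 8569.1 m.
Set P/P₀ = exp(−z/H) = 0.25, so z = −H ln(0.25).
−ln(0.25) = 1.3863; z = 8569.1 × 1.3863 = 11879 m.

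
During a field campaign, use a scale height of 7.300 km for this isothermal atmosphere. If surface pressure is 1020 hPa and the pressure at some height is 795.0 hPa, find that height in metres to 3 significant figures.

Invert the barometric formula: z = H ln(P₀/P).
P₀/P = 1020/795.0 = 1.2830; ln(1.2830) = 0.24920.
z = 7300.0 × 0.24920 = 1819.2 m.

z ≈ 1820 m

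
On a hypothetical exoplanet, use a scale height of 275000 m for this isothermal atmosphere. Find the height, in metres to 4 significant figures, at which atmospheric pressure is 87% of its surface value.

z ≈ 38300 m

Set P/P₀ = exp(−z/H) = 0.87, so z = −H ln(0.87).
−ln(0.87) = 0.13926; z = 275000 × 0.13926 = 38296 m.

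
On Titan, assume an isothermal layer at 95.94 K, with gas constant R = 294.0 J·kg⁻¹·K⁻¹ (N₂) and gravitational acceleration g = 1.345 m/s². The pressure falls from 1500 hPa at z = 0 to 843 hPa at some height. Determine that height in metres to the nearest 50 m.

Scale height: H = RT/g = 294.0 × 95.94 / 1.345 = 20971 m.
Invert the barometric formula: z = H ln(P₀/P).
P₀/P = 1500/843 = 1.7794; ln(1.7794) = 0.57628.
z = 20971 × 0.57628 = 12085 m.

z ≈ 12100 m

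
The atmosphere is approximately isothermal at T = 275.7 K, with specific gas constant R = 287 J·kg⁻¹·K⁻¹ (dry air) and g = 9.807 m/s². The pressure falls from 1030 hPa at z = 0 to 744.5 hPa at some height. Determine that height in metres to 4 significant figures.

Scale height: H = RT/g = 287 × 275.7 / 9.807 = 8068.3 m.
Invert the barometric formula: z = H ln(P₀/P).
P₀/P = 1030/744.5 = 1.3835; ln(1.3835) = 0.32462.
z = 8068.3 × 0.32462 = 2619.1 m.

z ≈ 2619 m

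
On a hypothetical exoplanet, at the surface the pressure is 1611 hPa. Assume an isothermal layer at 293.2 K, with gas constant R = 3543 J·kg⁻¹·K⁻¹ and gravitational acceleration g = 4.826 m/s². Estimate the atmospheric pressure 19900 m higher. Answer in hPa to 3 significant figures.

Scale height: H = RT/g = 3543 × 293.2 / 4.826 = 215250 m.
Barometric formula: P = P₀ exp(−z/H).
z/H = 19900/215250 = 0.092451; exp(−0.092451) = 0.91169.
P = 1611 × 0.91169 = 1468.7 hPa.

P ≈ 1470 hPa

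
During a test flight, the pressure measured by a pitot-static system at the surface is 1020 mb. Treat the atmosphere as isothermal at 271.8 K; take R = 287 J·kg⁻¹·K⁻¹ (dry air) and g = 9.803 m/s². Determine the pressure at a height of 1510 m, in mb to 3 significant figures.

P ≈ 844 mb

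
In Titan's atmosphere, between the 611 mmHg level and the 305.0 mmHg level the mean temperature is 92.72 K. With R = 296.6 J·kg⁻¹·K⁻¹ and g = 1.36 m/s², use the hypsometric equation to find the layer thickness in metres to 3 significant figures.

Hypsometric equation: Δz = (R T̄/g) ln(P₁/P₂).
R T̄/g = 296.6 × 92.72 / 1.36 = 20221 m.
ln(611/305.0) = ln(2.0033) = 0.69480.
Δz = 20221 × 0.69480 = 14050 m.

Δz ≈ 14000 m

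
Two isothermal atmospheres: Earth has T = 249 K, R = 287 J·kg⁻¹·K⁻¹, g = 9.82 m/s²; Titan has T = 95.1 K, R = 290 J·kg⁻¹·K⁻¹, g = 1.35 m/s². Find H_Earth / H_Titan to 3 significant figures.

H_Earth/H_Titan ≈ 0.356

H = RT/g for each body.
H_Earth = 287 × 249 / 9.82 = 7277.3 m.
H_Titan = 290 × 95.1 / 1.35 = 20429 m.
H_Earth/H_Titan = 7277.3/20429 = 0.35622.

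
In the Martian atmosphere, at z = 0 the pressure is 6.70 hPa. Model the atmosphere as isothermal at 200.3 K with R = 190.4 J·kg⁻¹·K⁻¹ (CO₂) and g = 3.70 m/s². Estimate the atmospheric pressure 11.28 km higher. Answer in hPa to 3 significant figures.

P ≈ 2.24 hPa

Scale height: H = RT/g = 190.4 × 200.3 / 3.70 = 10307 m.
Barometric formula: P = P₀ exp(−z/H).
z/H = 11280/10307 = 1.0944; exp(−1.0944) = 0.33474.
P = 6.70 × 0.33474 = 2.2428 hPa.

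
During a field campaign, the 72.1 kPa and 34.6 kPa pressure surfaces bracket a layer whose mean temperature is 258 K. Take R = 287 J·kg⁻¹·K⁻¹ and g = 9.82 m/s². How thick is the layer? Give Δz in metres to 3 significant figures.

Δz ≈ 5540 m

Hypsometric equation: Δz = (R T̄/g) ln(P₁/P₂).
R T̄/g = 287 × 258 / 9.82 = 7540.3 m.
ln(72.1/34.6) = ln(2.0838) = 0.73419.
Δz = 7540.3 × 0.73419 = 5536.0 m.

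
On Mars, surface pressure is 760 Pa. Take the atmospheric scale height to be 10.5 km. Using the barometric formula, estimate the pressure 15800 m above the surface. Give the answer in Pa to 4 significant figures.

P ≈ 168.8 Pa

Barometric formula: P = P₀ exp(−z/H).
z/H = 15800/10500 = 1.5048; exp(−1.5048) = 0.22206.
P = 760 × 0.22206 = 168.77 Pa.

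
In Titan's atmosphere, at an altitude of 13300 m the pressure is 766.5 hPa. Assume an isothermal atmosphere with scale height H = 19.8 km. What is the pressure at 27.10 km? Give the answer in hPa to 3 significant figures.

P ≈ 382 hPa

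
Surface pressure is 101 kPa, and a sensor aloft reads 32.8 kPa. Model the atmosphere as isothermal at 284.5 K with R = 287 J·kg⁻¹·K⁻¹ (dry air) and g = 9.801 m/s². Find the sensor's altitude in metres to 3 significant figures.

Scale height: H = RT/g = 287 × 284.5 / 9.801 = 8330.9 m.
Invert the barometric formula: z = H ln(P₀/P).
P₀/P = 101/32.8 = 3.0793; ln(3.0793) = 1.1247.
z = 8330.9 × 1.1247 = 9369.8 m.

z ≈ 9370 m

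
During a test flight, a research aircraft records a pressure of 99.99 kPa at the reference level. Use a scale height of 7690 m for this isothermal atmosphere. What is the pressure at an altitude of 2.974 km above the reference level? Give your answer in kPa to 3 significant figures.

P ≈ 67.9 kPa

Barometric formula: P = P₀ exp(−z/H).
z/H = 2974.0/7690.0 = 0.38674; exp(−0.38674) = 0.67927.
P = 99.99 × 0.67927 = 67.920 kPa.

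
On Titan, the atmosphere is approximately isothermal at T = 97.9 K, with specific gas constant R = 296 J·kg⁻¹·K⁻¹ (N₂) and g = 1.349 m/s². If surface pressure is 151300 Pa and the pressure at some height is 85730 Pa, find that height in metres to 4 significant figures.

Scale height: H = RT/g = 296 × 97.9 / 1.349 = 21481 m.
Invert the barometric formula: z = H ln(P₀/P).
P₀/P = 151300/85730 = 1.7648; ln(1.7648) = 0.56804.
z = 21481 × 0.56804 = 12202 m.

z ≈ 12200 m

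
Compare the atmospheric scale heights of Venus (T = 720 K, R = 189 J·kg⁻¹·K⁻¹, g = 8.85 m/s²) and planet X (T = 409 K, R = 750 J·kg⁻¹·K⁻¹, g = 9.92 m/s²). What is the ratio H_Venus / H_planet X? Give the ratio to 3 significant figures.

H = RT/g for each body.
H_Venus = 189 × 720 / 8.85 = 15376 m.
H_planet X = 750 × 409 / 9.92 = 30922 m.
H_Venus/H_planet X = 15376/30922 = 0.49725.

H_Venus/H_planet X ≈ 0.497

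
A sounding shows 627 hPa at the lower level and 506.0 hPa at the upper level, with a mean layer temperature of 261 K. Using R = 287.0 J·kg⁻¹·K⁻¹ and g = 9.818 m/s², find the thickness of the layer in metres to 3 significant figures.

Δz ≈ 1640 m

Hypsometric equation: Δz = (R T̄/g) ln(P₁/P₂).
R T̄/g = 287.0 × 261 / 9.818 = 7629.6 m.
ln(627/506.0) = ln(1.2391) = 0.21439.
Δz = 7629.6 × 0.21439 = 1635.7 m.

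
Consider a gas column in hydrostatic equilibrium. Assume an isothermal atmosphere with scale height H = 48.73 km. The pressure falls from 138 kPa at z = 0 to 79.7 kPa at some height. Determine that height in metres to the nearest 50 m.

z ≈ 26750 m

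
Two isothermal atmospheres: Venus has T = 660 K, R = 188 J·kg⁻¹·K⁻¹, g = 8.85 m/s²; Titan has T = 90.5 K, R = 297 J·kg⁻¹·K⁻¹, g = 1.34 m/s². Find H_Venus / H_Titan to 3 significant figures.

H = RT/g for each body.
H_Venus = 188 × 660 / 8.85 = 14020 m.
H_Titan = 297 × 90.5 / 1.34 = 20059 m.
H_Venus/H_Titan = 14020/20059 = 0.69894.

H_Venus/H_Titan ≈ 0.699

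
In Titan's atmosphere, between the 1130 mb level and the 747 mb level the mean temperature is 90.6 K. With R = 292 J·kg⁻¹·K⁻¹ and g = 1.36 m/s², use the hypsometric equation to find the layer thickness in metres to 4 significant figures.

Hypsometric equation: Δz = (R T̄/g) ln(P₁/P₂).
R T̄/g = 292 × 90.6 / 1.36 = 19452 m.
ln(1130/747) = ln(1.5127) = 0.41390.
Δz = 19452 × 0.41390 = 8051.2 m.

Δz ≈ 8051 m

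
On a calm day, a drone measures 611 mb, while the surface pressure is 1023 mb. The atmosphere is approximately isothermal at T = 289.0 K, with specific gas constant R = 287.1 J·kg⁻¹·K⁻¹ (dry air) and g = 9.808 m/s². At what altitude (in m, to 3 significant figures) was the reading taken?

Scale height: H = RT/g = 287.1 × 289.0 / 9.808 = 8459.6 m.
Invert the barometric formula: z = H ln(P₀/P).
P₀/P = 1023/611 = 1.6743; ln(1.6743) = 0.51540.
z = 8459.6 × 0.51540 = 4360.1 m.

z ≈ 4360 m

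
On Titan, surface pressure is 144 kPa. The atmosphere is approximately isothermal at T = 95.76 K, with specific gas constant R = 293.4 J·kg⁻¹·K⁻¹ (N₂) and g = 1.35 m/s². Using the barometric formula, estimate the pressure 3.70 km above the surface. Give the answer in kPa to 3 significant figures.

P ≈ 121 kPa

Scale height: H = RT/g = 293.4 × 95.76 / 1.35 = 20812 m.
Barometric formula: P = P₀ exp(−z/H).
z/H = 3700.0/20812 = 0.17778; exp(−0.17778) = 0.83713.
P = 144 × 0.83713 = 120.55 kPa.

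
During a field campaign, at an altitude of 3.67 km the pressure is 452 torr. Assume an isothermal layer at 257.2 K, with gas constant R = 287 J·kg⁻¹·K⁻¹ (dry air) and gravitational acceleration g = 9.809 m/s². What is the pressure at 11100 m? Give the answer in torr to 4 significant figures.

P ≈ 168.4 torr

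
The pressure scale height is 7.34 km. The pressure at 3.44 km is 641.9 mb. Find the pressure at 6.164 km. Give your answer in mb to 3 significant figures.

Between two levels, P₂ = P₁ exp(−Δz/H) with Δz = z₂ − z₁.
Δz = 6164.0 − 3440.0 = 2724.0 m; Δz/H = 2724.0/7340.0 = 0.37112.
P₂ = 641.9 × exp(−0.37112) = 641.9 × 0.68996 = 442.89 mb.

P ≈ 443 mb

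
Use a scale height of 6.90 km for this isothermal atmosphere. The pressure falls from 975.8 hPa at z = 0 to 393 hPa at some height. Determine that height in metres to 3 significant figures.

Invert the barometric formula: z = H ln(P₀/P).
P₀/P = 975.8/393 = 2.4830; ln(2.4830) = 0.90947.
z = 6900.0 × 0.90947 = 6275.3 m.

z ≈ 6280 m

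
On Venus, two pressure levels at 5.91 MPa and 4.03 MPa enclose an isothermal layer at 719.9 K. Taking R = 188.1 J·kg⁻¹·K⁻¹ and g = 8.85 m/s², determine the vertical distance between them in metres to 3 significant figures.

Δz ≈ 5860 m

Hypsometric equation: Δz = (R T̄/g) ln(P₁/P₂).
R T̄/g = 188.1 × 719.9 / 8.85 = 15301 m.
ln(5.91/4.03) = ln(1.4665) = 0.38288.
Δz = 15301 × 0.38288 = 5858.4 m.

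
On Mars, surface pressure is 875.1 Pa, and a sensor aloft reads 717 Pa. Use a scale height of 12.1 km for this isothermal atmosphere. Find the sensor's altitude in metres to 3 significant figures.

z ≈ 2410 m

Invert the barometric formula: z = H ln(P₀/P).
P₀/P = 875.1/717 = 1.2205; ln(1.2205) = 0.19926.
z = 12100 × 0.19926 = 2411.0 m.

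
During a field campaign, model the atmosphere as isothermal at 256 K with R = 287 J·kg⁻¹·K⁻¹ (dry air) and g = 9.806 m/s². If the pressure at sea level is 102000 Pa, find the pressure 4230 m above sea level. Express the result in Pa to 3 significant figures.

P ≈ 58000 Pa

Scale height: H = RT/g = 287 × 256 / 9.806 = 7492.6 m.
Barometric formula: P = P₀ exp(−z/H).
z/H = 4230.0/7492.6 = 0.56456; exp(−0.56456) = 0.56861.
P = 102000 × 0.56861 = 57998 Pa.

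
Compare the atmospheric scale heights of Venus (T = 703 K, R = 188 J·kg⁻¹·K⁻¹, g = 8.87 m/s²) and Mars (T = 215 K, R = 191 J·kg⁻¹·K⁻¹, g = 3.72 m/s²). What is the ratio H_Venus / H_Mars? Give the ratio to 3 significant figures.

H = RT/g for each body.
H_Venus = 188 × 703 / 8.87 = 14900 m.
H_Mars = 191 × 215 / 3.72 = 11039 m.
H_Venus/H_Mars = 14900/11039 = 1.3498.

H_Venus/H_Mars ≈ 1.35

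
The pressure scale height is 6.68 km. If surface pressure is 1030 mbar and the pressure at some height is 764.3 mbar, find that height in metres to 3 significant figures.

z ≈ 1990 m

Invert the barometric formula: z = H ln(P₀/P).
P₀/P = 1030/764.3 = 1.3476; ln(1.3476) = 0.29833.
z = 6680.0 × 0.29833 = 1992.8 m.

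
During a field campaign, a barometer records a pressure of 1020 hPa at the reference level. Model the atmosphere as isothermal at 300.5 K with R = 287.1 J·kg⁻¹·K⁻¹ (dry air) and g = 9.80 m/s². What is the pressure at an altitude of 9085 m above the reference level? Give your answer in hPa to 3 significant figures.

Scale height: H = RT/g = 287.1 × 300.5 / 9.80 = 8803.4 m.
Barometric formula: P = P₀ exp(−z/H).
z/H = 9085.0/8803.4 = 1.0320; exp(−1.0320) = 0.35629.
P = 1020 × 0.35629 = 363.42 hPa.

P ≈ 363 hPa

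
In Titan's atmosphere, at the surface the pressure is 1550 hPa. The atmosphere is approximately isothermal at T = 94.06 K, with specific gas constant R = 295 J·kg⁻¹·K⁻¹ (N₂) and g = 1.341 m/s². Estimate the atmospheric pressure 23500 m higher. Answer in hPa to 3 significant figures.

Scale height: H = RT/g = 295 × 94.06 / 1.341 = 20692 m.
Barometric formula: P = P₀ exp(−z/H).
z/H = 23500/20692 = 1.1357; exp(−1.1357) = 0.32120.
P = 1550 × 0.32120 = 497.86 hPa.

P ≈ 498 hPa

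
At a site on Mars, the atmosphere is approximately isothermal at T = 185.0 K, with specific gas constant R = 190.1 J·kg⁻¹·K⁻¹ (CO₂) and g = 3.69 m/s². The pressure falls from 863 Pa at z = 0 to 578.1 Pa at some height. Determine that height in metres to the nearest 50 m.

z ≈ 3800 m

Scale height: H = RT/g = 190.1 × 185.0 / 3.69 = 9530.8 m.
Invert the barometric formula: z = H ln(P₀/P).
P₀/P = 863/578.1 = 1.4928; ln(1.4928) = 0.40065.
z = 9530.8 × 0.40065 = 3818.5 m.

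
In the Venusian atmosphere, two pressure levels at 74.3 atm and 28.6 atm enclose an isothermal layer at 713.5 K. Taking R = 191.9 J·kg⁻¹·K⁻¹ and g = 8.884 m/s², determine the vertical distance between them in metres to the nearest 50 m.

Hypsometric equation: Δz = (R T̄/g) ln(P₁/P₂).
R T̄/g = 191.9 × 713.5 / 8.884 = 15412 m.
ln(74.3/28.6) = ln(2.5979) = 0.95470.
Δz = 15412 × 0.95470 = 14714 m.

Δz ≈ 14700 m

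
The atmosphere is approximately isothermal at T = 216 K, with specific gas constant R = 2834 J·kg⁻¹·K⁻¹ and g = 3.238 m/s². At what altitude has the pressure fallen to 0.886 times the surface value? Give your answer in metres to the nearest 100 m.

z ≈ 22900 m

Scale height: H = RT/g = 2834 × 216 / 3.238 = 189050 m.
Set P/P₀ = exp(−z/H) = 0.886, so z = −H ln(0.886).
−ln(0.886) = 0.12104; z = 189050 × 0.12104 = 22883 m.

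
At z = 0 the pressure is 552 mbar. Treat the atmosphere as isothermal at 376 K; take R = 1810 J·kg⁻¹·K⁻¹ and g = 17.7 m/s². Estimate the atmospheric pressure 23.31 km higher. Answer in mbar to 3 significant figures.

P ≈ 301 mbar

Scale height: H = RT/g = 1810 × 376 / 17.7 = 38450 m.
Barometric formula: P = P₀ exp(−z/H).
z/H = 23310/38450 = 0.60624; exp(−0.60624) = 0.54540.
P = 552 × 0.54540 = 301.06 mbar.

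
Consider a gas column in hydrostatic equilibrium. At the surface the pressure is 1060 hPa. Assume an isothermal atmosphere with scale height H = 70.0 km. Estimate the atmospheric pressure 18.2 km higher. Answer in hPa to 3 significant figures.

P ≈ 817 hPa

Barometric formula: P = P₀ exp(−z/H).
z/H = 18200/70000 = 0.26000; exp(−0.26000) = 0.77105.
P = 1060 × 0.77105 = 817.31 hPa.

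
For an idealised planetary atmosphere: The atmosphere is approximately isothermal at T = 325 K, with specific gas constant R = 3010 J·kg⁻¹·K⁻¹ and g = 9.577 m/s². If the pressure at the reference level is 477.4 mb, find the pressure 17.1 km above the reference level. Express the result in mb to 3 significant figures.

P ≈ 404 mb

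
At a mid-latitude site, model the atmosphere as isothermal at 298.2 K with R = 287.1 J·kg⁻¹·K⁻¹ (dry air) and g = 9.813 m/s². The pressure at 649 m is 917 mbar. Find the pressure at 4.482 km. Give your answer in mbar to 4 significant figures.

Scale height: H = RT/g = 287.1 × 298.2 / 9.813 = 8724.5 m.
Between two levels, P₂ = P₁ exp(−Δz/H) with Δz = z₂ − z₁.
Δz = 4482.0 − 649.00 = 3833.0 m; Δz/H = 3833.0/8724.5 = 0.43934.
P₂ = 917 × exp(−0.43934) = 917 × 0.64446 = 590.97 mbar.

P ≈ 591.0 mbar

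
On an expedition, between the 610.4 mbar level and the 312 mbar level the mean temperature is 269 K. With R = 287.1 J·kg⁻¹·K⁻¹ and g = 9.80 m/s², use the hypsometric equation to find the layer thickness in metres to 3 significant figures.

Hypsometric equation: Δz = (R T̄/g) ln(P₁/P₂).
R T̄/g = 287.1 × 269 / 9.80 = 7880.6 m.
ln(610.4/312) = ln(1.9564) = 0.67111.
Δz = 7880.6 × 0.67111 = 5288.7 m.

Δz ≈ 5290 m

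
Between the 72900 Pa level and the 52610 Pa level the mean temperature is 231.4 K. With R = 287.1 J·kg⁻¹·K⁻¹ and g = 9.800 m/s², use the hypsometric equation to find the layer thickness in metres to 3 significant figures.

Δz ≈ 2210 m

Hypsometric equation: Δz = (R T̄/g) ln(P₁/P₂).
R T̄/g = 287.1 × 231.4 / 9.800 = 6779.1 m.
ln(72900/52610) = ln(1.3857) = 0.32621.
Δz = 6779.1 × 0.32621 = 2211.4 m.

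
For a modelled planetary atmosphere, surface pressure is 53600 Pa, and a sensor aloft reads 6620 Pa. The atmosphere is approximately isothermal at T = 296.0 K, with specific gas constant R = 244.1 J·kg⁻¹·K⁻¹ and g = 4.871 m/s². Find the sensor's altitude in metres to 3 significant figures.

z ≈ 31000 m

Scale height: H = RT/g = 244.1 × 296.0 / 4.871 = 14833 m.
Invert the barometric formula: z = H ln(P₀/P).
P₀/P = 53600/6620 = 8.0967; ln(8.0967) = 2.0915.
z = 14833 × 2.0915 = 31023 m.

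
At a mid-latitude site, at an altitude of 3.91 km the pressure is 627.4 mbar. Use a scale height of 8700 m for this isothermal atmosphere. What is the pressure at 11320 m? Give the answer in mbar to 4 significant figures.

P ≈ 267.7 mbar

Between two levels, P₂ = P₁ exp(−Δz/H) with Δz = z₂ − z₁.
Δz = 11320 − 3910.0 = 7410.0 m; Δz/H = 7410.0/8700.0 = 0.85172.
P₂ = 627.4 × exp(−0.85172) = 627.4 × 0.42668 = 267.70 mbar.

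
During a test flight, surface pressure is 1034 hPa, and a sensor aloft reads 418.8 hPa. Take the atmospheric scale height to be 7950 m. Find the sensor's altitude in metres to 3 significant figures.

Invert the barometric formula: z = H ln(P₀/P).
P₀/P = 1034/418.8 = 2.4690; ln(2.4690) = 0.90381.
z = 7950.0 × 0.90381 = 7185.3 m.

z ≈ 7190 m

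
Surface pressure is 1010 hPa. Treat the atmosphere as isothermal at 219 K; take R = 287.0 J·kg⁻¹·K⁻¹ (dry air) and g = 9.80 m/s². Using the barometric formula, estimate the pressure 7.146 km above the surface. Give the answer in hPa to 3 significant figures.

P ≈ 331 hPa

Scale height: H = RT/g = 287.0 × 219 / 9.80 = 6413.6 m.
Barometric formula: P = P₀ exp(−z/H).
z/H = 7146.0/6413.6 = 1.1142; exp(−1.1142) = 0.32818.
P = 1010 × 0.32818 = 331.46 hPa.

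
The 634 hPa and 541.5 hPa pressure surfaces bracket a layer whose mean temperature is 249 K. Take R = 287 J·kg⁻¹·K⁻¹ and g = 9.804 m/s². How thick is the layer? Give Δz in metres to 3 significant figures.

Hypsometric equation: Δz = (R T̄/g) ln(P₁/P₂).
R T̄/g = 287 × 249 / 9.804 = 7289.2 m.
ln(634/541.5) = ln(1.1708) = 0.15769.
Δz = 7289.2 × 0.15769 = 1149.4 m.

Δz ≈ 1150 m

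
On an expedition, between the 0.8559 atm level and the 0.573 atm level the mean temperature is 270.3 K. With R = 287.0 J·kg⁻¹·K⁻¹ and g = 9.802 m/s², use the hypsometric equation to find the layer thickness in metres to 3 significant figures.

Δz ≈ 3180 m

Hypsometric equation: Δz = (R T̄/g) ln(P₁/P₂).
R T̄/g = 287.0 × 270.3 / 9.802 = 7914.3 m.
ln(0.8559/0.573) = ln(1.4937) = 0.40126.
Δz = 7914.3 × 0.40126 = 3175.7 m.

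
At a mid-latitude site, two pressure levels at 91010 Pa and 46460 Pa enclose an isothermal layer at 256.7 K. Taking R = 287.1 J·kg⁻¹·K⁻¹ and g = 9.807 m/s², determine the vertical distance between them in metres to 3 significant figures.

Hypsometric equation: Δz = (R T̄/g) ln(P₁/P₂).
R T̄/g = 287.1 × 256.7 / 9.807 = 7514.9 m.
ln(91010/46460) = ln(1.9589) = 0.67238.
Δz = 7514.9 × 0.67238 = 5052.9 m.

Δz ≈ 5050 m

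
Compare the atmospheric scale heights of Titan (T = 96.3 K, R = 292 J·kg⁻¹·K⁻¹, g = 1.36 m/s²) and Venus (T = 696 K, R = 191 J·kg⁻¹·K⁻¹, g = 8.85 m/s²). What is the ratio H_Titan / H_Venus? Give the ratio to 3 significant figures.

H_Titan/H_Venus ≈ 1.38

H = RT/g for each body.
H_Titan = 292 × 96.3 / 1.36 = 20676 m.
H_Venus = 191 × 696 / 8.85 = 15021 m.
H_Titan/H_Venus = 20676/15021 = 1.3765.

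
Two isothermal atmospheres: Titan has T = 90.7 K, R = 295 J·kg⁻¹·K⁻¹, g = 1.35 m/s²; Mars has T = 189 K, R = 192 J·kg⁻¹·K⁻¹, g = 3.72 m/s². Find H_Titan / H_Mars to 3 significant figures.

H_Titan/H_Mars ≈ 2.03

H = RT/g for each body.
H_Titan = 295 × 90.7 / 1.35 = 19820 m.
H_Mars = 192 × 189 / 3.72 = 9754.8 m.
H_Titan/H_Mars = 19820/9754.8 = 2.0318.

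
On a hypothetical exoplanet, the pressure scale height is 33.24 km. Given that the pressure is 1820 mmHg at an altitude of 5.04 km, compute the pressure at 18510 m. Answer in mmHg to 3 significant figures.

Between two levels, P₂ = P₁ exp(−Δz/H) with Δz = z₂ − z₁.
Δz = 18510 − 5040.0 = 13470 m; Δz/H = 13470/33240 = 0.40523.
P₂ = 1820 × exp(−0.40523) = 1820 × 0.66682 = 1213.6 mmHg.

P ≈ 1210 mmHg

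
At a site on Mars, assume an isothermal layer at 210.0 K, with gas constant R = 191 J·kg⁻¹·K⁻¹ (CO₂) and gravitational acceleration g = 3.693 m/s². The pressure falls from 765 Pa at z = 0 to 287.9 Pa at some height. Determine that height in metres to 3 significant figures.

z ≈ 10600 m

Scale height: H = RT/g = 191 × 210.0 / 3.693 = 10861 m.
Invert the barometric formula: z = H ln(P₀/P).
P₀/P = 765/287.9 = 2.6572; ln(2.6572) = 0.97727.
z = 10861 × 0.97727 = 10614 m.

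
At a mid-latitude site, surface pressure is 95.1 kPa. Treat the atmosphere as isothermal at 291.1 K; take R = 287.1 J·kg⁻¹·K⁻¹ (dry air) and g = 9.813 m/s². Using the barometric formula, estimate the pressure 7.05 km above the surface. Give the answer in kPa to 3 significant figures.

P ≈ 41.6 kPa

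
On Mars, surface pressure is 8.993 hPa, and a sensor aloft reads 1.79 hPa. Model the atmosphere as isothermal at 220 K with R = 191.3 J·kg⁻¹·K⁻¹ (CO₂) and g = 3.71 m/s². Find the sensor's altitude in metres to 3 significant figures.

z ≈ 18300 m

Scale height: H = RT/g = 191.3 × 220 / 3.71 = 11344 m.
Invert the barometric formula: z = H ln(P₀/P).
P₀/P = 8.993/1.79 = 5.0240; ln(5.0240) = 1.6142.
z = 11344 × 1.6142 = 18311 m.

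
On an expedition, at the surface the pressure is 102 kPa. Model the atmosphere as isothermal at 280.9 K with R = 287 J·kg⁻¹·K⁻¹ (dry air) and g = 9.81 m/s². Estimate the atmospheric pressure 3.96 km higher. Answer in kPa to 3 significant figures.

Scale height: H = RT/g = 287 × 280.9 / 9.81 = 8218.0 m.
Barometric formula: P = P₀ exp(−z/H).
z/H = 3960.0/8218.0 = 0.48187; exp(−0.48187) = 0.61763.
P = 102 × 0.61763 = 62.998 kPa.

P ≈ 63.0 kPa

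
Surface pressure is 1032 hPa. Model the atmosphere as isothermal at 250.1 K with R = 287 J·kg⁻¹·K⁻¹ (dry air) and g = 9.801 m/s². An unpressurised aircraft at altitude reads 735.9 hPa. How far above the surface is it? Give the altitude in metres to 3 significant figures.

Scale height: H = RT/g = 287 × 250.1 / 9.801 = 7323.6 m.
Invert the barometric formula: z = H ln(P₀/P).
P₀/P = 1032/735.9 = 1.4024; ln(1.4024) = 0.33819.
z = 7323.6 × 0.33819 = 2476.8 m.

z ≈ 2480 m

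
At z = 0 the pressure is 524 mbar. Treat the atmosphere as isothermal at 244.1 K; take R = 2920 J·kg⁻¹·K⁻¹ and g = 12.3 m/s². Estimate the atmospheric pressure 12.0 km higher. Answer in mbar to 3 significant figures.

P ≈ 426 mbar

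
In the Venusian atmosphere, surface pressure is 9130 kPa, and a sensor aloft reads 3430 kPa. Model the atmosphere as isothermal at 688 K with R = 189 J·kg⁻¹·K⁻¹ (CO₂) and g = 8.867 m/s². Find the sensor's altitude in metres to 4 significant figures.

z ≈ 14360 m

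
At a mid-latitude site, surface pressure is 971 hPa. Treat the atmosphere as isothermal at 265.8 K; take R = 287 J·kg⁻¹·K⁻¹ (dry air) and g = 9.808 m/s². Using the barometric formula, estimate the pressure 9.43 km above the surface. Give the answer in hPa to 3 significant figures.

Scale height: H = RT/g = 287 × 265.8 / 9.808 = 7777.8 m.
Barometric formula: P = P₀ exp(−z/H).
z/H = 9430.0/7777.8 = 1.2124; exp(−1.2124) = 0.29748.
P = 971 × 0.29748 = 288.85 hPa.

P ≈ 289 hPa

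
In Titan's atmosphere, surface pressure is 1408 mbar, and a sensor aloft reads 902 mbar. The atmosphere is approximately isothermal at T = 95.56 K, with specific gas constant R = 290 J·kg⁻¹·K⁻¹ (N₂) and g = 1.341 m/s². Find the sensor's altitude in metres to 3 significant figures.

z ≈ 9200 m

Scale height: H = RT/g = 290 × 95.56 / 1.341 = 20665 m.
Invert the barometric formula: z = H ln(P₀/P).
P₀/P = 1408/902 = 1.5610; ln(1.5610) = 0.44533.
z = 20665 × 0.44533 = 9202.7 m.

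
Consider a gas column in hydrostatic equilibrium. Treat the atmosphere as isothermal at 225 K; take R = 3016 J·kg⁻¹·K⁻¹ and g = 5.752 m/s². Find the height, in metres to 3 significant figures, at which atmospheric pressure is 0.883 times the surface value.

z ≈ 14700 m

Scale height: H = RT/g = 3016 × 225 / 5.752 = 117980 m.
Set P/P₀ = exp(−z/H) = 0.883, so z = −H ln(0.883).
−ln(0.883) = 0.12443; z = 117980 × 0.12443 = 14680 m.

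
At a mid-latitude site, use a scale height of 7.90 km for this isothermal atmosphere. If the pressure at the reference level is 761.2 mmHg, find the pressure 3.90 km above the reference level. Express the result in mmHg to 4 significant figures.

P ≈ 464.6 mmHg

Barometric formula: P = P₀ exp(−z/H).
z/H = 3900.0/7900.0 = 0.49367; exp(−0.49367) = 0.61038.
P = 761.2 × 0.61038 = 464.62 mmHg.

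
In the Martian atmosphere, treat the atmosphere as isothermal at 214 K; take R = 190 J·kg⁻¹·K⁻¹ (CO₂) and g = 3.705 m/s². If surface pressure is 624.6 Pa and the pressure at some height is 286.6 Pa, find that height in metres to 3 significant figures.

z ≈ 8550 m

Scale height: H = RT/g = 190 × 214 / 3.705 = 10974 m.
Invert the barometric formula: z = H ln(P₀/P).
P₀/P = 624.6/286.6 = 2.1793; ln(2.1793) = 0.77900.
z = 10974 × 0.77900 = 8548.7 m.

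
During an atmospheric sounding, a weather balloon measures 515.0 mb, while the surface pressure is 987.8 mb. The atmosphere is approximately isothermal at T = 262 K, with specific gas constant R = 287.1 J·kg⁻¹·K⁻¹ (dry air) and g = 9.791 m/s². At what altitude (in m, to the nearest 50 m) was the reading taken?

Scale height: H = RT/g = 287.1 × 262 / 9.791 = 7682.6 m.
Invert the barometric formula: z = H ln(P₀/P).
P₀/P = 987.8/515.0 = 1.9181; ln(1.9181) = 0.65134.
z = 7682.6 × 0.65134 = 5004.0 m.

z ≈ 5000 m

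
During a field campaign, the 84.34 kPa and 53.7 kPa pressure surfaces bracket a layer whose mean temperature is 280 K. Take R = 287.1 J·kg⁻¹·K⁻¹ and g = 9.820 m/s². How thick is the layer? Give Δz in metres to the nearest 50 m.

Hypsometric equation: Δz = (R T̄/g) ln(P₁/P₂).
R T̄/g = 287.1 × 280 / 9.820 = 8186.2 m.
ln(84.34/53.7) = ln(1.5706) = 0.45146.
Δz = 8186.2 × 0.45146 = 3695.7 m.

Δz ≈ 3700 m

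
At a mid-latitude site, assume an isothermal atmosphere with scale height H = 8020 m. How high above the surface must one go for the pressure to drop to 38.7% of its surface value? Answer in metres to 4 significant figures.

z ≈ 7614 m

Set P/P₀ = exp(−z/H) = 0.387, so z = −H ln(0.387).
−ln(0.387) = 0.94933; z = 8020.0 × 0.94933 = 7613.6 m.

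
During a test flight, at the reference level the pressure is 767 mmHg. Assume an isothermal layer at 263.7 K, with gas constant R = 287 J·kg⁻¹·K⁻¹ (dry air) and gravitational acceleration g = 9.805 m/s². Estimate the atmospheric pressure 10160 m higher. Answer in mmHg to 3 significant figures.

P ≈ 206 mmHg

Scale height: H = RT/g = 287 × 263.7 / 9.805 = 7718.7 m.
Barometric formula: P = P₀ exp(−z/H).
z/H = 10160/7718.7 = 1.3163; exp(−1.3163) = 0.26813.
P = 767 × 0.26813 = 205.66 mmHg.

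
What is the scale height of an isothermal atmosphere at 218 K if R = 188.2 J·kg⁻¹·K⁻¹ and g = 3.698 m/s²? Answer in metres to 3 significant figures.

H ≈ 11100 m

The scale height of an isothermal atmosphere is H = RT/g.
H = 188.2 × 218 / 3.698 = 41028/3.698 = 11095 m.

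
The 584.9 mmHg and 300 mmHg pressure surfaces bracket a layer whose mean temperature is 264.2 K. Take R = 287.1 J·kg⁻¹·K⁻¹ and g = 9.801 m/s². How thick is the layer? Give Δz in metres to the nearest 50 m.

Hypsometric equation: Δz = (R T̄/g) ln(P₁/P₂).
R T̄/g = 287.1 × 264.2 / 9.801 = 7739.2 m.
ln(584.9/300) = ln(1.9497) = 0.66768.
Δz = 7739.2 × 0.66768 = 5167.3 m.

Δz ≈ 5150 m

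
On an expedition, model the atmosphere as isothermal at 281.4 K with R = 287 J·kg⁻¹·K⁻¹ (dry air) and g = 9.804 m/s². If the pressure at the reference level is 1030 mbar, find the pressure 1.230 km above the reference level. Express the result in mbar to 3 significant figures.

P ≈ 887 mbar

Scale height: H = RT/g = 287 × 281.4 / 9.804 = 8237.6 m.
Barometric formula: P = P₀ exp(−z/H).
z/H = 1230.0/8237.6 = 0.14932; exp(−0.14932) = 0.86129.
P = 1030 × 0.86129 = 887.13 mbar.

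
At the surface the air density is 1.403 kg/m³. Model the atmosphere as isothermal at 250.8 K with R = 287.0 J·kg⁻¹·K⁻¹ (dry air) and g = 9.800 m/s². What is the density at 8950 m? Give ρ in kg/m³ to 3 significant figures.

ρ ≈ 0.415 kg/m³

Scale height: H = RT/g = 287.0 × 250.8 / 9.800 = 7344.9 m.
In an isothermal atmosphere, density decays like pressure: ρ = ρ₀ exp(−z/H).
z/H = 8950.0/7344.9 = 1.2185; exp(−1.2185) = 0.29567.
ρ = 1.403 × 0.29567 = 0.41483 kg/m³.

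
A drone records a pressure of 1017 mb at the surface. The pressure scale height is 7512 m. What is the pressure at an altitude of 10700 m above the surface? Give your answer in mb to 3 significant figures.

Barometric formula: P = P₀ exp(−z/H).
z/H = 10700/7512.0 = 1.4244; exp(−1.4244) = 0.24065.
P = 1017 × 0.24065 = 244.74 mb.

P ≈ 245 mb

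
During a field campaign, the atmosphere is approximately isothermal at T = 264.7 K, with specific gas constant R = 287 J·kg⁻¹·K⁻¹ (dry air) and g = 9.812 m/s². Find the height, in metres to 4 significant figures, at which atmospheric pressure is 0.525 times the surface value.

z ≈ 4989 m

Scale height: H = RT/g = 287 × 264.7 / 9.812 = 7742.4 m.
Set P/P₀ = exp(−z/H) = 0.525, so z = −H ln(0.525).
−ln(0.525) = 0.64436; z = 7742.4 × 0.64436 = 4988.9 m.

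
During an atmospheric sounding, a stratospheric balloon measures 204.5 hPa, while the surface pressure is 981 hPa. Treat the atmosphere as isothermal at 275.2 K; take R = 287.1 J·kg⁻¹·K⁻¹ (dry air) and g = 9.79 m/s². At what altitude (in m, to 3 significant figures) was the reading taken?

z ≈ 12700 m

Scale height: H = RT/g = 287.1 × 275.2 / 9.79 = 8070.5 m.
Invert the barometric formula: z = H ln(P₀/P).
P₀/P = 981/204.5 = 4.7971; ln(4.7971) = 1.5680.
z = 8070.5 × 1.5680 = 12655 m.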